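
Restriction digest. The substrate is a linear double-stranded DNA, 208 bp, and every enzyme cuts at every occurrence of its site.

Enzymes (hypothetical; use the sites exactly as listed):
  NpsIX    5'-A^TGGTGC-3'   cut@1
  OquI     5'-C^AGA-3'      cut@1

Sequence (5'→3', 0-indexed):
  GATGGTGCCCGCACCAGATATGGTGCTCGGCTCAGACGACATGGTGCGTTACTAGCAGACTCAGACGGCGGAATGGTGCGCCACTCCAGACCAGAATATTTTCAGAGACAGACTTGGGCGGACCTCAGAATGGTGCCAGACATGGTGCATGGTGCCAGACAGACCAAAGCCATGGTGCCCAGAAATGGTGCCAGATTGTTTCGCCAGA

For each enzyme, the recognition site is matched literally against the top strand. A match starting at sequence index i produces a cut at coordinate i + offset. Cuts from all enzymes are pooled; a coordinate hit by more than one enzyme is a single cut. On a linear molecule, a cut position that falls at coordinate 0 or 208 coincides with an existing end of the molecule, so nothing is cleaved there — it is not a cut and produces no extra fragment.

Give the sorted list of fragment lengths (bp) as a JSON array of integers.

Scan for sites:
  NpsIX ATGGTGC/1: at [1, 19, 40, 72, 129, 141, 148, 171, 184] ⇒ [2, 20, 41, 73, 130, 142, 149, 172, 185]
  OquI CAGA/1: at [14, 32, 55, 61, 86, 91, 102, 108, 125, 136, 155, 159, 179, 191, 204] ⇒ [15, 33, 56, 62, 87, 92, 103, 109, 126, 137, 156, 160, 180, 192, 205]

Pooled cuts: [2, 15, 20, 33, 41, 56, 62, 73, 87, 92, 103, 109, 126, 130, 137, 142, 149, 156, 160, 172, 180, 185, 192, 205]

Fragment lengths:
  [0,2): 2 bp
  [2,15): 13 bp
  [15,20): 5 bp
  [20,33): 13 bp
  [33,41): 8 bp
  [41,56): 15 bp
  [56,62): 6 bp
  [62,73): 11 bp
  [73,87): 14 bp
  [87,92): 5 bp
  [92,103): 11 bp
  [103,109): 6 bp
  [109,126): 17 bp
  [126,130): 4 bp
  [130,137): 7 bp
  [137,142): 5 bp
  [142,149): 7 bp
  [149,156): 7 bp
  [156,160): 4 bp
  [160,172): 12 bp
  [172,180): 8 bp
  [180,185): 5 bp
  [185,192): 7 bp
  [192,205): 13 bp
  [205,208): 3 bp

[2,3,4,4,5,5,5,5,6,6,7,7,7,7,8,8,11,11,12,13,13,13,14,15,17]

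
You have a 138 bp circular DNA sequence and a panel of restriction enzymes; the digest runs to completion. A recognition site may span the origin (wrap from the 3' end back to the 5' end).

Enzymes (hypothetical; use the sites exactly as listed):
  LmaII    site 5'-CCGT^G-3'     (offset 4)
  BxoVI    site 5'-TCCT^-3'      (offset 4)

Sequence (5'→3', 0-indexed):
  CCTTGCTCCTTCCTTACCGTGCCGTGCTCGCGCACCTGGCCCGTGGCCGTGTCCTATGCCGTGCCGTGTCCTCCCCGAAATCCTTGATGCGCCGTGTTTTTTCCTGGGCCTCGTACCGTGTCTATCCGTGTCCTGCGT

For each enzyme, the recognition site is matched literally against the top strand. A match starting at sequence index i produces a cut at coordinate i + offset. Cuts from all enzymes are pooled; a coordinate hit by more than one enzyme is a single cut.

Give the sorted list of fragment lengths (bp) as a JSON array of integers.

Site scan:
  LmaII CCGTG/4: at [16, 21, 40, 46, 58, 63, 91, 115, 125] ⇒ [20, 25, 44, 50, 62, 67, 95, 119, 129]
  BxoVI TCCT/4: at [6, 10, 51, 68, 80, 101, 130, 137] ⇒ [3, 10, 14, 55, 72, 84, 105, 134]

All cut coordinates (distinct, sorted): [3, 10, 14, 20, 25, 44, 50, 55, 62, 67, 72, 84, 95, 105, 119, 129, 134]

Fragment lengths:
  3→10: 7 bp
  10→14: 4 bp
  14→20: 6 bp
  20→25: 5 bp
  25→44: 19 bp
  44→50: 6 bp
  50→55: 5 bp
  55→62: 7 bp
  62→67: 5 bp
  67→72: 5 bp
  72→84: 12 bp
  84→95: 11 bp
  95→105: 10 bp
  105→119: 14 bp
  119→129: 10 bp
  129→134: 5 bp
  134→3 (wrap): 138-134+3 = 7 bp

[4,5,5,5,5,5,6,6,7,7,7,10,10,11,12,14,19]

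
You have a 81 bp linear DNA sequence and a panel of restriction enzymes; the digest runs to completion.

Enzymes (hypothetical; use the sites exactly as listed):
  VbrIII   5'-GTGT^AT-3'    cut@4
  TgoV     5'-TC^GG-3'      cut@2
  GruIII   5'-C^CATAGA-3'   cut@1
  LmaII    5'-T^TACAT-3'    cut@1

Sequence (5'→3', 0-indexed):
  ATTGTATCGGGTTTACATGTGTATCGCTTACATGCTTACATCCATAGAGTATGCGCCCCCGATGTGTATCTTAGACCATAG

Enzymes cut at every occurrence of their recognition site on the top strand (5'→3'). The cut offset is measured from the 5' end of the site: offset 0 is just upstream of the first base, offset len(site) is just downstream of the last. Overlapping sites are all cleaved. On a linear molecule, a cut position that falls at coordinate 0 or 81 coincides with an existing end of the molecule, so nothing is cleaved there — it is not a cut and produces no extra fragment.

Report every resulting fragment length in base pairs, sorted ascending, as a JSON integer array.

[5,6,6,8,8,9,14,25]

Per-enzyme occurrences:
  VbrIII (GTGTAT, off=4): starts [18, 63] → cuts [22, 67]
  TgoV (TCGG, off=2): starts [6] → cuts [8]
  GruIII (CCATAGA, off=1): starts [41] → cuts [42]
  LmaII (TTACAT, off=1): starts [12, 27, 35] → cuts [13, 28, 36]

All cut coordinates (distinct, sorted): [8, 13, 22, 28, 36, 42, 67]

Fragments:
  [0,8): 8 bp
  [8,13): 5 bp
  [13,22): 9 bp
  [22,28): 6 bp
  [28,36): 8 bp
  [36,42): 6 bp
  [42,67): 25 bp
  [67,81): 14 bp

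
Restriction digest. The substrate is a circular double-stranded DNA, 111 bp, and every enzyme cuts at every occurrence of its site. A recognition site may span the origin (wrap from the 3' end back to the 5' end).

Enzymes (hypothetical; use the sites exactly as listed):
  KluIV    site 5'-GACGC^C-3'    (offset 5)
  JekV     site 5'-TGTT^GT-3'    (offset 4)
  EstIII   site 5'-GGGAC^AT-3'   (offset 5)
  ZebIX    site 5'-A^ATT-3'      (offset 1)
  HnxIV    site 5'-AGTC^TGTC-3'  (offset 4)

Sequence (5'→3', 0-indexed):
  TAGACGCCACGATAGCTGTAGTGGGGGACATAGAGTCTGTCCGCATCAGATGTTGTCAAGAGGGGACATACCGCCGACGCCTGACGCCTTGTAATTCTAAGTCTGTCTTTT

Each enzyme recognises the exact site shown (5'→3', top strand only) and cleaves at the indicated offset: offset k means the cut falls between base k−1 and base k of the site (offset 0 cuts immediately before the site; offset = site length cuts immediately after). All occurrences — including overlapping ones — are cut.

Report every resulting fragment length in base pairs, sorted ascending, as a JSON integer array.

Site scan:
  KluIV (GACGCC, off=5): starts [2, 75, 82] → cuts [7, 80, 87]
  JekV (TGTTGT, off=4): starts [50] → cuts [54]
  EstIII (GGGACAT, off=5): starts [24, 62] → cuts [29, 67]
  ZebIX (AATT, off=1): starts [92] → cuts [93]
  HnxIV (AGTCTGTC, off=4): starts [33, 99] → cuts [37, 103]

Pooled cuts: [7, 29, 37, 54, 67, 80, 87, 93, 103]

Fragments:
  7→29: 22 bp
  29→37: 8 bp
  37→54: 17 bp
  54→67: 13 bp
  67→80: 13 bp
  80→87: 7 bp
  87→93: 6 bp
  93→103: 10 bp
  103→7 (wrap): 111-103+7 = 15 bp

[6,7,8,10,13,13,15,17,22]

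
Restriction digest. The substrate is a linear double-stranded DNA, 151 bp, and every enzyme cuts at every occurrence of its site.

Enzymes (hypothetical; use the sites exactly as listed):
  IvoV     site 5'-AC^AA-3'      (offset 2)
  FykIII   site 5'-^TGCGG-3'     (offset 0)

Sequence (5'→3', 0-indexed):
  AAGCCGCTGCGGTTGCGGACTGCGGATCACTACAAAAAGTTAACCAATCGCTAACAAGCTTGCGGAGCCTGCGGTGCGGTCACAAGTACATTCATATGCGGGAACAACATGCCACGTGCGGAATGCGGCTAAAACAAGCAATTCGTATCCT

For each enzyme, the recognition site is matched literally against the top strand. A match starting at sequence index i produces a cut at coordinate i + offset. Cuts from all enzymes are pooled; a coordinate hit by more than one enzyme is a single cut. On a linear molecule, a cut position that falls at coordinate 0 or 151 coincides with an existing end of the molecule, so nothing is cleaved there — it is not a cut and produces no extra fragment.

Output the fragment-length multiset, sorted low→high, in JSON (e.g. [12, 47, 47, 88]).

Per-enzyme occurrences:
  IvoV (ACAA, off=2): starts [31, 53, 81, 103, 133] → cuts [33, 55, 83, 105, 135]
  FykIII (TGCGG, off=0): starts [7, 13, 20, 60, 69, 74, 96, 116, 123] → cuts [7, 13, 20, 60, 69, 74, 96, 116, 123]

Pooled cuts: [7, 13, 20, 33, 55, 60, 69, 74, 83, 96, 105, 116, 123, 135]

Fragments:
  [0,7): 7 bp
  [7,13): 6 bp
  [13,20): 7 bp
  [20,33): 13 bp
  [33,55): 22 bp
  [55,60): 5 bp
  [60,69): 9 bp
  [69,74): 5 bp
  [74,83): 9 bp
  [83,96): 13 bp
  [96,105): 9 bp
  [105,116): 11 bp
  [116,123): 7 bp
  [123,135): 12 bp
  [135,151): 16 bp

[5,5,6,7,7,7,9,9,9,11,12,13,13,16,22]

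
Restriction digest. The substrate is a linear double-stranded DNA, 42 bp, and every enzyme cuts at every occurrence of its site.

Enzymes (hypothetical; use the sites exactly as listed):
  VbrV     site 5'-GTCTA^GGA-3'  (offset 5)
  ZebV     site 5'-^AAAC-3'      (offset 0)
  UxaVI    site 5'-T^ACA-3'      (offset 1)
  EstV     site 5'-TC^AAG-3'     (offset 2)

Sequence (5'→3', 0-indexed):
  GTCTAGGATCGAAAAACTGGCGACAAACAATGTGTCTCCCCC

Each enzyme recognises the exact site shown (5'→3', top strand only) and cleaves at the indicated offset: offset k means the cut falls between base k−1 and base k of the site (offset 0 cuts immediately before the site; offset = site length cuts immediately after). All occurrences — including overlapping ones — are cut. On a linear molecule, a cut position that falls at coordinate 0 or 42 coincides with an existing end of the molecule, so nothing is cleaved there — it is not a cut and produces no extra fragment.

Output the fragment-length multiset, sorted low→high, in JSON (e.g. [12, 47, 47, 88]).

Scan for sites:
  VbrV GTCTAGGA/5: at [0] ⇒ [5]
  ZebV AAAC/0: at [13, 24] ⇒ [13, 24]
  UxaVI (TACA, off=1): no sites
  EstV (TCAAG, off=2): no sites

Pooled cuts: [5, 13, 24]

Fragments:
  [0,5): 5 bp
  [5,13): 8 bp
  [13,24): 11 bp
  [24,42): 18 bp

[5,8,11,18]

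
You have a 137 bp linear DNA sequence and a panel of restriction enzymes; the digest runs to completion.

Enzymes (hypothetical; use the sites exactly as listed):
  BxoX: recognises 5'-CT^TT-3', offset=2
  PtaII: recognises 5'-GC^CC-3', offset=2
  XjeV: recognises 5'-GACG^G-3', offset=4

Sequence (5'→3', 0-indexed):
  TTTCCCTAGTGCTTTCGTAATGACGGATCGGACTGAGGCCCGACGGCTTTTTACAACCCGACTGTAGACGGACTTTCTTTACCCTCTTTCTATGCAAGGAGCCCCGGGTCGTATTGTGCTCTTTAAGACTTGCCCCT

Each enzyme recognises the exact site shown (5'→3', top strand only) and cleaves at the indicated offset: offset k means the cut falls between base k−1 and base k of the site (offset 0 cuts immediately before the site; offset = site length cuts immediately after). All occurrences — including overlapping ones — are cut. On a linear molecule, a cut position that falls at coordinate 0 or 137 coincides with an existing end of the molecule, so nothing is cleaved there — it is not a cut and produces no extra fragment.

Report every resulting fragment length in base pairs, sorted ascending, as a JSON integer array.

[3,4,4,4,6,9,11,12,13,14,15,20,22]

Site scan:
  BxoX CTTT/2: at [11, 46, 72, 76, 85, 120] ⇒ [13, 48, 74, 78, 87, 122]
  PtaII GCCC/2: at [37, 100, 131] ⇒ [39, 102, 133]
  XjeV GACGG/4: at [21, 41, 66] ⇒ [25, 45, 70]

All cut coordinates (distinct, sorted): [13, 25, 39, 45, 48, 70, 74, 78, 87, 102, 122, 133]

Fragment lengths:
  [0,13): 13 bp
  [13,25): 12 bp
  [25,39): 14 bp
  [39,45): 6 bp
  [45,48): 3 bp
  [48,70): 22 bp
  [70,74): 4 bp
  [74,78): 4 bp
  [78,87): 9 bp
  [87,102): 15 bp
  [102,122): 20 bp
  [122,133): 11 bp
  [133,137): 4 bp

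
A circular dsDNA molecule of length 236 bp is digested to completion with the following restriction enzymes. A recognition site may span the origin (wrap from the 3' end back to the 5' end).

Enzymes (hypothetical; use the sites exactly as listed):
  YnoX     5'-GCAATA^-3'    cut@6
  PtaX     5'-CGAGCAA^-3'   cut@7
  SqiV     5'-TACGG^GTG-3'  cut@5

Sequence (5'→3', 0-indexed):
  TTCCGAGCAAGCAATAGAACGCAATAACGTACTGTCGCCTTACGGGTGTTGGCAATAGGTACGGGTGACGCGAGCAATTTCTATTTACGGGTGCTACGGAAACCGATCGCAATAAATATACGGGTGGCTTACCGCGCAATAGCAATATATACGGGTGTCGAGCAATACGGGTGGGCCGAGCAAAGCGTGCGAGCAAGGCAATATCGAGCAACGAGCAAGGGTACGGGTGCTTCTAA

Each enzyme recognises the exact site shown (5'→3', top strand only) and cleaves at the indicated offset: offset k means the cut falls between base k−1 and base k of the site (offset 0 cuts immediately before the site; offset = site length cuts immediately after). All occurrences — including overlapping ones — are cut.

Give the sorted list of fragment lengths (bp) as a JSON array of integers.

Site scan:
  YnoX (GCAATA, off=6): starts [10, 20, 51, 108, 135, 141, 161, 197] → cuts [16, 26, 57, 114, 141, 147, 167, 203]
  PtaX (CGAGCAA, off=7): starts [3, 70, 158, 176, 189, 204, 211] → cuts [10, 77, 165, 183, 196, 211, 218]
  SqiV (TACGGGTG, off=5): starts [40, 59, 85, 118, 149, 165, 221] → cuts [45, 64, 90, 123, 154, 170, 226]

Pooled cuts: [10, 16, 26, 45, 57, 64, 77, 90, 114, 123, 141, 147, 154, 165, 167, 170, 183, 196, 203, 211, 218, 226]

Fragments:
  10→16: 6 bp
  16→26: 10 bp
  26→45: 19 bp
  45→57: 12 bp
  57→64: 7 bp
  64→77: 13 bp
  77→90: 13 bp
  90→114: 24 bp
  114→123: 9 bp
  123→141: 18 bp
  141→147: 6 bp
  147→154: 7 bp
  154→165: 11 bp
  165→167: 2 bp
  167→170: 3 bp
  170→183: 13 bp
  183→196: 13 bp
  196→203: 7 bp
  203→211: 8 bp
  211→218: 7 bp
  218→226: 8 bp
  226→10 (wrap): 236-226+10 = 20 bp

[2,3,6,6,7,7,7,7,8,8,9,10,11,12,13,13,13,13,18,19,20,24]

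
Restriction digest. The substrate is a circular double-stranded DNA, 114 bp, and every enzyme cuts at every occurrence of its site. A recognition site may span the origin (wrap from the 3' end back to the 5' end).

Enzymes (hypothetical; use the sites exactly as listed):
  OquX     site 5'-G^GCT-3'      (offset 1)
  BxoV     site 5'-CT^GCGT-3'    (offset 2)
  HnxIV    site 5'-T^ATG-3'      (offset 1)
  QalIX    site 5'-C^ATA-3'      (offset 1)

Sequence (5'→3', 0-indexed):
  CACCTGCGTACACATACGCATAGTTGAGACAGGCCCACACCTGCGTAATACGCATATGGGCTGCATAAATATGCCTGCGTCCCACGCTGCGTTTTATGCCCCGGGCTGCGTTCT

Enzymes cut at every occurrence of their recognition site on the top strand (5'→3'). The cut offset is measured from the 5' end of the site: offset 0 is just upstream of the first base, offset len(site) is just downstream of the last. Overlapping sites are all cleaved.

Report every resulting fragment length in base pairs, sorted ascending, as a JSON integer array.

Scan for sites:
  OquX GGCT/1: at [58, 103] ⇒ [59, 104]
  BxoV CTGCGT/2: at [3, 40, 74, 86, 105] ⇒ [5, 42, 76, 88, 107]
  HnxIV TATG/1: at [54, 69, 94] ⇒ [55, 70, 95]
  QalIX CATA/1: at [12, 18, 52, 63] ⇒ [13, 19, 53, 64]

All cut coordinates (distinct, sorted): [5, 13, 19, 42, 53, 55, 59, 64, 70, 76, 88, 95, 104, 107]

Fragment lengths:
  5→13: 8 bp
  13→19: 6 bp
  19→42: 23 bp
  42→53: 11 bp
  53→55: 2 bp
  55→59: 4 bp
  59→64: 5 bp
  64→70: 6 bp
  70→76: 6 bp
  76→88: 12 bp
  88→95: 7 bp
  95→104: 9 bp
  104→107: 3 bp
  107→5 (wrap): 114-107+5 = 12 bp

[2,3,4,5,6,6,6,7,8,9,11,12,12,23]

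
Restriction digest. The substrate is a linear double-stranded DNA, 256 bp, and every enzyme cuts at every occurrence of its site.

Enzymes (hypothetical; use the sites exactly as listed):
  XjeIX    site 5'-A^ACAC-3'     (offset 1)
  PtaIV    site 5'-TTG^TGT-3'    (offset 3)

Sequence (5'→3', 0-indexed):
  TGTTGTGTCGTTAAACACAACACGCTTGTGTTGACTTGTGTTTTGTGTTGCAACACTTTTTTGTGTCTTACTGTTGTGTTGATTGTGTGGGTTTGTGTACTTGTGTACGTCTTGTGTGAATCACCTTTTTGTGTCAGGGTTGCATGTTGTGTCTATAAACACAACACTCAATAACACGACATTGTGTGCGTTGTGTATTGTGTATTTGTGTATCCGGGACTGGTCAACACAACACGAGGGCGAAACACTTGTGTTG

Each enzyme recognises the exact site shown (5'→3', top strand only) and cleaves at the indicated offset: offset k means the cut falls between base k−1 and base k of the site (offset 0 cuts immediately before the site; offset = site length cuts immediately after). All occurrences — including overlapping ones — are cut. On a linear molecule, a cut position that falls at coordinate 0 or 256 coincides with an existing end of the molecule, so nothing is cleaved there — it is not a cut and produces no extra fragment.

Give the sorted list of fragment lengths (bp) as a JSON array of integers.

[5,5,5,5,5,7,7,7,7,8,8,9,9,9,9,9,10,10,10,11,11,11,13,13,17,18,18]

Site scan:
  XjeIX (AACAC, off=1): starts [13, 18, 51, 157, 162, 172, 225, 230, 243] → cuts [14, 19, 52, 158, 163, 173, 226, 231, 244]
  PtaIV (TTGTGT, off=3): starts [2, 25, 35, 42, 60, 73, 82, 92, 100, 111, 128, 146, 181, 190, 197, 205, 248] → cuts [5, 28, 38, 45, 63, 76, 85, 95, 103, 114, 131, 149, 184, 193, 200, 208, 251]

Pooled cuts: [5, 14, 19, 28, 38, 45, 52, 63, 76, 85, 95, 103, 114, 131, 149, 158, 163, 173, 184, 193, 200, 208, 226, 231, 244, 251]

Fragments:
  [0,5): 5 bp
  [5,14): 9 bp
  [14,19): 5 bp
  [19,28): 9 bp
  [28,38): 10 bp
  [38,45): 7 bp
  [45,52): 7 bp
  [52,63): 11 bp
  [63,76): 13 bp
  [76,85): 9 bp
  [85,95): 10 bp
  [95,103): 8 bp
  [103,114): 11 bp
  [114,131): 17 bp
  [131,149): 18 bp
  [149,158): 9 bp
  [158,163): 5 bp
  [163,173): 10 bp
  [173,184): 11 bp
  [184,193): 9 bp
  [193,200): 7 bp
  [200,208): 8 bp
  [208,226): 18 bp
  [226,231): 5 bp
  [231,244): 13 bp
  [244,251): 7 bp
  [251,256): 5 bp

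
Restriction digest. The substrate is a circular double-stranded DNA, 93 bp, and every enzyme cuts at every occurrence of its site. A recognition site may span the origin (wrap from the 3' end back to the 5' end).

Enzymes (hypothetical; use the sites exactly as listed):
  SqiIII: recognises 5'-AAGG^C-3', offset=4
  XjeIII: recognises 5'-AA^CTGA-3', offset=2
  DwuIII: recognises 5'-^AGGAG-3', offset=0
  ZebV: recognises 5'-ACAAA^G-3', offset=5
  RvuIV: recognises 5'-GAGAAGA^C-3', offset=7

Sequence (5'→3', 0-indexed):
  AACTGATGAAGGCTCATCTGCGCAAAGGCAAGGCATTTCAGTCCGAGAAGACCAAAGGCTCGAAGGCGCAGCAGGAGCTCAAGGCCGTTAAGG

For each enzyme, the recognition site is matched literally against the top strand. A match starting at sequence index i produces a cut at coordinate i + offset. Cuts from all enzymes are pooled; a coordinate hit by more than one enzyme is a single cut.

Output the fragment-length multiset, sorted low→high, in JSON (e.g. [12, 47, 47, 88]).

Per-enzyme occurrences:
  SqiIII (AAGGC, off=4): starts [8, 24, 29, 54, 62, 80] → cuts [12, 28, 33, 58, 66, 84]
  XjeIII (AACTGA, off=2): starts [0] → cuts [2]
  DwuIII (AGGAG, off=0): starts [72] → cuts [72]
  ZebV (ACAAAG, off=5): no sites
  RvuIV (GAGAAGAC, off=7): starts [44] → cuts [51]

All cut coordinates (distinct, sorted): [2, 12, 28, 33, 51, 58, 66, 72, 84]

Fragment lengths:
  2→12: 10 bp
  12→28: 16 bp
  28→33: 5 bp
  33→51: 18 bp
  51→58: 7 bp
  58→66: 8 bp
  66→72: 6 bp
  72→84: 12 bp
  84→2 (wrap): 93-84+2 = 11 bp

[5,6,7,8,10,11,12,16,18]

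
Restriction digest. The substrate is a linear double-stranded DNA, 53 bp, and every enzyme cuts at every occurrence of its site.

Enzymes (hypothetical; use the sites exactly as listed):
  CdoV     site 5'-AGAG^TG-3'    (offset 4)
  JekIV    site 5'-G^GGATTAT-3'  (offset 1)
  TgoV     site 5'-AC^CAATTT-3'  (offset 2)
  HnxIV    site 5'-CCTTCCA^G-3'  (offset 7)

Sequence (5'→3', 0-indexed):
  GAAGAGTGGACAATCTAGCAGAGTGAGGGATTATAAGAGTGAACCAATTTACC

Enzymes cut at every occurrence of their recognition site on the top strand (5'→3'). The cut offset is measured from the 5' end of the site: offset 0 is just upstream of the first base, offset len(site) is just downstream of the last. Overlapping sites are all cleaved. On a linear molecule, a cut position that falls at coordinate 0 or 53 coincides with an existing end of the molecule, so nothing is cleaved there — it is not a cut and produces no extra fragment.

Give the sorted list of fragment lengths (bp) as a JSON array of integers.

[4,5,6,9,12,17]

Scan for sites:
  CdoV (AGAGTG, off=4): starts [2, 19, 35] → cuts [6, 23, 39]
  JekIV (GGGATTAT, off=1): starts [26] → cuts [27]
  TgoV (ACCAATTT, off=2): starts [42] → cuts [44]
  HnxIV (CCTTCCAG, off=7): no sites

All cut coordinates (distinct, sorted): [6, 23, 27, 39, 44]

Fragment lengths:
  [0,6): 6 bp
  [6,23): 17 bp
  [23,27): 4 bp
  [27,39): 12 bp
  [39,44): 5 bp
  [44,53): 9 bp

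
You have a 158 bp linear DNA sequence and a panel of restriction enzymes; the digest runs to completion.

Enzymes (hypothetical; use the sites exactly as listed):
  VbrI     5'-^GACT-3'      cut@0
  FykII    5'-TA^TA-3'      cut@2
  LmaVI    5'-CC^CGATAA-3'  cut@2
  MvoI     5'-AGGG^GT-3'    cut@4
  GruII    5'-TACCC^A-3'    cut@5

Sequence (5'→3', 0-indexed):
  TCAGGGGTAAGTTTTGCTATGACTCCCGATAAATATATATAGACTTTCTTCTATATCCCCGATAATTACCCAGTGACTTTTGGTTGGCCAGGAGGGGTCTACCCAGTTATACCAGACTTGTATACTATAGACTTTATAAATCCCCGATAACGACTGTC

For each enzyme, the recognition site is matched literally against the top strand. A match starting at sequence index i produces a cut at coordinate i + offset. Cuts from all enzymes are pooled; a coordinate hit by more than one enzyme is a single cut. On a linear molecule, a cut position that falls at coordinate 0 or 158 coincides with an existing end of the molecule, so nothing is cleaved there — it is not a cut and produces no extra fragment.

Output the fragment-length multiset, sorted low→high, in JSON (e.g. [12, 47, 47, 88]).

Per-enzyme occurrences:
  VbrI GACT/0: at [20, 41, 74, 114, 129, 151] ⇒ [20, 41, 74, 114, 129, 151]
  FykII TATA/2: at [33, 35, 37, 51, 107, 120, 125, 134] ⇒ [35, 37, 39, 53, 109, 122, 127, 136]
  LmaVI CCCGATAA/2: at [24, 57, 142] ⇒ [26, 59, 144]
  MvoI AGGGGT/4: at [2, 92] ⇒ [6, 96]
  GruII TACCCA/5: at [66, 99] ⇒ [71, 104]

Pooled cuts: [6, 20, 26, 35, 37, 39, 41, 53, 59, 71, 74, 96, 104, 109, 114, 122, 127, 129, 136, 144, 151]

Fragments:
  [0,6): 6 bp
  [6,20): 14 bp
  [20,26): 6 bp
  [26,35): 9 bp
  [35,37): 2 bp
  [37,39): 2 bp
  [39,41): 2 bp
  [41,53): 12 bp
  [53,59): 6 bp
  [59,71): 12 bp
  [71,74): 3 bp
  [74,96): 22 bp
  [96,104): 8 bp
  [104,109): 5 bp
  [109,114): 5 bp
  [114,122): 8 bp
  [122,127): 5 bp
  [127,129): 2 bp
  [129,136): 7 bp
  [136,144): 8 bp
  [144,151): 7 bp
  [151,158): 7 bp

[2,2,2,2,3,5,5,5,6,6,6,7,7,7,8,8,8,9,12,12,14,22]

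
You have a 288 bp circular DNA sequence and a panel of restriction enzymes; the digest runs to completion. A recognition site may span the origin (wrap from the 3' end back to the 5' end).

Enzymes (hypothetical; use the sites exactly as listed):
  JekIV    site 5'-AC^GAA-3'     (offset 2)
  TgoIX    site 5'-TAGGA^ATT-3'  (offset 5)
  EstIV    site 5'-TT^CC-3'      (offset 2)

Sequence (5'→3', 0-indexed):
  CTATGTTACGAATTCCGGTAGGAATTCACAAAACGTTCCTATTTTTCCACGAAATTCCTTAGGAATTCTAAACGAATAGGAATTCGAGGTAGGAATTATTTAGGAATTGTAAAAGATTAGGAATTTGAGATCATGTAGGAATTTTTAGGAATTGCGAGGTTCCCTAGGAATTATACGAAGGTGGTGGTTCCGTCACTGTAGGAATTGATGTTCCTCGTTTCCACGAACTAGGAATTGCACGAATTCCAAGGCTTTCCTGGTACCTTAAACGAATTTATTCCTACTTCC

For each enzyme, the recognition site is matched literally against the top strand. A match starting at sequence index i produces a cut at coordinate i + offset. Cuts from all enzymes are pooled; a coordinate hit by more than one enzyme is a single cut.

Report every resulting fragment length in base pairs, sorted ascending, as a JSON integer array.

Per-enzyme occurrences:
  JekIV ACGAA/2: at [7, 48, 71, 174, 222, 238, 268] ⇒ [9, 50, 73, 176, 224, 240, 270]
  TgoIX TAGGAATT/5: at [18, 59, 76, 89, 100, 117, 135, 145, 164, 198, 228] ⇒ [23, 64, 81, 94, 105, 122, 140, 150, 169, 203, 233]
  EstIV TTCC/2: at [12, 35, 44, 54, 159, 187, 210, 218, 243, 253, 277, 284] ⇒ [14, 37, 46, 56, 161, 189, 212, 220, 245, 255, 279, 286]

Pooled cuts: [9, 14, 23, 37, 46, 50, 56, 64, 73, 81, 94, 105, 122, 140, 150, 161, 169, 176, 189, 203, 212, 220, 224, 233, 240, 245, 255, 270, 279, 286]

Fragments:
  9→14: 5 bp
  14→23: 9 bp
  23→37: 14 bp
  37→46: 9 bp
  46→50: 4 bp
  50→56: 6 bp
  56→64: 8 bp
  64→73: 9 bp
  73→81: 8 bp
  81→94: 13 bp
  94→105: 11 bp
  105→122: 17 bp
  122→140: 18 bp
  140→150: 10 bp
  150→161: 11 bp
  161→169: 8 bp
  169→176: 7 bp
  176→189: 13 bp
  189→203: 14 bp
  203→212: 9 bp
  212→220: 8 bp
  220→224: 4 bp
  224→233: 9 bp
  233→240: 7 bp
  240→245: 5 bp
  245→255: 10 bp
  255→270: 15 bp
  270→279: 9 bp
  279→286: 7 bp
  286→9 (wrap): 288-286+9 = 11 bp

[4,4,5,5,6,7,7,7,8,8,8,8,9,9,9,9,9,9,10,10,11,11,11,13,13,14,14,15,17,18]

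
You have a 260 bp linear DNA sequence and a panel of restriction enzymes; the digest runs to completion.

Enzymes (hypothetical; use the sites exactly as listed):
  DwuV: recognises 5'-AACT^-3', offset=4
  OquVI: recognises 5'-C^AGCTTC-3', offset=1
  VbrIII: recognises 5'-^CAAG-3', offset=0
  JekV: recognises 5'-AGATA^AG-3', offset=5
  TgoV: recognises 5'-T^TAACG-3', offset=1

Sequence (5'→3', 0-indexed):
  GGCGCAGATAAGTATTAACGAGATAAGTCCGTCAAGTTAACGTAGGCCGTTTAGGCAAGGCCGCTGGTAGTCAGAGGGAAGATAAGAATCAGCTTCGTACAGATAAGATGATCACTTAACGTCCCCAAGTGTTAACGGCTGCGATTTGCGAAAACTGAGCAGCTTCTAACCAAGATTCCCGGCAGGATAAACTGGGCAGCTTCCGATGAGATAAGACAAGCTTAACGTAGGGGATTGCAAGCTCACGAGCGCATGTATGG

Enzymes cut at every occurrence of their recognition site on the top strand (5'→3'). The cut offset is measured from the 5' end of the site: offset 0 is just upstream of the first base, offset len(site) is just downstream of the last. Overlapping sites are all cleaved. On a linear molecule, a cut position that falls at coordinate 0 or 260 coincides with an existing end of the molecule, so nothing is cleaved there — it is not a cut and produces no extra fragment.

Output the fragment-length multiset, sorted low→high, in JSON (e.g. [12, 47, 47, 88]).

[3,4,4,5,5,6,6,7,7,9,10,10,10,11,15,15,16,18,23,23,24,29]

Scan for sites:
  DwuV AACT/4: at [152, 189] ⇒ [156, 193]
  OquVI CAGCTTC/1: at [89, 159, 196] ⇒ [90, 160, 197]
  VbrIII CAAG/0: at [32, 55, 125, 170, 216, 237] ⇒ [32, 55, 125, 170, 216, 237]
  JekV AGATAAG/5: at [5, 20, 79, 100, 208] ⇒ [10, 25, 84, 105, 213]
  TgoV TTAACG/1: at [14, 36, 115, 131, 221] ⇒ [15, 37, 116, 132, 222]

All cut coordinates (distinct, sorted): [10, 15, 25, 32, 37, 55, 84, 90, 105, 116, 125, 132, 156, 160, 170, 193, 197, 213, 216, 222, 237]

Fragment lengths:
  [0,10): 10 bp
  [10,15): 5 bp
  [15,25): 10 bp
  [25,32): 7 bp
  [32,37): 5 bp
  [37,55): 18 bp
  [55,84): 29 bp
  [84,90): 6 bp
  [90,105): 15 bp
  [105,116): 11 bp
  [116,125): 9 bp
  [125,132): 7 bp
  [132,156): 24 bp
  [156,160): 4 bp
  [160,170): 10 bp
  [170,193): 23 bp
  [193,197): 4 bp
  [197,213): 16 bp
  [213,216): 3 bp
  [216,222): 6 bp
  [222,237): 15 bp
  [237,260): 23 bp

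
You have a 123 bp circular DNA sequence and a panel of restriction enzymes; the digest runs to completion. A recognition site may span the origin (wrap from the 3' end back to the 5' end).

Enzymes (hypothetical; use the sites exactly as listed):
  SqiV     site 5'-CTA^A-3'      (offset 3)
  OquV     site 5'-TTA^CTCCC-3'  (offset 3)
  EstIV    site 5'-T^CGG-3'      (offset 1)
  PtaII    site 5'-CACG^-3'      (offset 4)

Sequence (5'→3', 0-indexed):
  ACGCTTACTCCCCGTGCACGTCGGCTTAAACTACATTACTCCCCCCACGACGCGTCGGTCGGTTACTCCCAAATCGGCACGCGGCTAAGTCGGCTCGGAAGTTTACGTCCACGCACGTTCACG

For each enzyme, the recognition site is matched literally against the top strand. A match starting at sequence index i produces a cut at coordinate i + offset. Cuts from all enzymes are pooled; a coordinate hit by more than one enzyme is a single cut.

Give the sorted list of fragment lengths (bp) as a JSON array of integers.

Site scan:
  SqiV (CTAA, off=3): starts [84] → cuts [87]
  OquV (TTACTCCC, off=3): starts [4, 35, 62] → cuts [7, 38, 65]
  EstIV (TCGG, off=1): starts [20, 54, 58, 73, 89, 94] → cuts [21, 55, 59, 74, 90, 95]
  PtaII (CACG, off=4): starts [16, 45, 77, 109, 113, 119] → cuts [0, 20, 49, 81, 113, 117]

Pooled cuts: [0, 7, 20, 21, 38, 49, 55, 59, 65, 74, 81, 87, 90, 95, 113, 117]

Fragments:
  0→7: 7 bp
  7→20: 13 bp
  20→21: 1 bp
  21→38: 17 bp
  38→49: 11 bp
  49→55: 6 bp
  55→59: 4 bp
  59→65: 6 bp
  65→74: 9 bp
  74→81: 7 bp
  81→87: 6 bp
  87→90: 3 bp
  90→95: 5 bp
  95→113: 18 bp
  113→117: 4 bp
  117→0 (wrap): 123-117+0 = 6 bp

[1,3,4,4,5,6,6,6,6,7,7,9,11,13,17,18]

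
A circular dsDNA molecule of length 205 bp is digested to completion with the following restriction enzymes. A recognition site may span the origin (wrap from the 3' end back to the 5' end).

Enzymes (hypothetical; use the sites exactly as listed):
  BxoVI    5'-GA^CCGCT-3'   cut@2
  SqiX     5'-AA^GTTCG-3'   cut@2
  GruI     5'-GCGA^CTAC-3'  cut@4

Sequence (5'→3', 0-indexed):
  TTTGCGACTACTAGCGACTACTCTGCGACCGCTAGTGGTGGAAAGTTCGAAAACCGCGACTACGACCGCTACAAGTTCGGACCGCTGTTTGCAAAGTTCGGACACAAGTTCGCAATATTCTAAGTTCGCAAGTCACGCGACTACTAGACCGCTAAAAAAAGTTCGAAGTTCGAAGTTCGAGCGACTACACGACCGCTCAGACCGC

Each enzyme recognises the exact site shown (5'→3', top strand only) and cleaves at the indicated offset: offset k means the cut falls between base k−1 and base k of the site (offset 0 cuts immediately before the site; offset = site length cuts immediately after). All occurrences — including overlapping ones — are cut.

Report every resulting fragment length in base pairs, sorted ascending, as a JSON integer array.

Per-enzyme occurrences:
  BxoVI GACCGCT/2: at [26, 63, 79, 146, 190, 199] ⇒ [28, 65, 81, 148, 192, 201]
  SqiX AAGTTCG/2: at [42, 72, 93, 105, 121, 158, 165, 172] ⇒ [44, 74, 95, 107, 123, 160, 167, 174]
  GruI GCGACTAC/4: at [3, 13, 55, 136, 180] ⇒ [7, 17, 59, 140, 184]

All cut coordinates (distinct, sorted): [7, 17, 28, 44, 59, 65, 74, 81, 95, 107, 123, 140, 148, 160, 167, 174, 184, 192, 201]

Fragments:
  7→17: 10 bp
  17→28: 11 bp
  28→44: 16 bp
  44→59: 15 bp
  59→65: 6 bp
  65→74: 9 bp
  74→81: 7 bp
  81→95: 14 bp
  95→107: 12 bp
  107→123: 16 bp
  123→140: 17 bp
  140→148: 8 bp
  148→160: 12 bp
  160→167: 7 bp
  167→174: 7 bp
  174→184: 10 bp
  184→192: 8 bp
  192→201: 9 bp
  201→7 (wrap): 205-201+7 = 11 bp

[6,7,7,7,8,8,9,9,10,10,11,11,12,12,14,15,16,16,17]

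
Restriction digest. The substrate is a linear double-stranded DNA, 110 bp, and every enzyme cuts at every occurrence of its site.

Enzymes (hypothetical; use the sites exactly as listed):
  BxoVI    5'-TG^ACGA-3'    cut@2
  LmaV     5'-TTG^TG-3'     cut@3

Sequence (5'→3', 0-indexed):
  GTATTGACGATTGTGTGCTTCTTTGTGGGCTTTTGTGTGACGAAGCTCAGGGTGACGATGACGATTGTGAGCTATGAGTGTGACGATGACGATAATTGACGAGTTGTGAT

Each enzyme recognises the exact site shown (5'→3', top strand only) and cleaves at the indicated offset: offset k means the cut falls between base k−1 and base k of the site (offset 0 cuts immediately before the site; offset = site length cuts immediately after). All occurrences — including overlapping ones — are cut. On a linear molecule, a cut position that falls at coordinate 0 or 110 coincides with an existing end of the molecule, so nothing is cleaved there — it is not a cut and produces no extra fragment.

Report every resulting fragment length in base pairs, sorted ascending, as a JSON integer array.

[4,4,6,6,6,7,7,8,10,10,12,15,15]

Per-enzyme occurrences:
  BxoVI TGACGA/2: at [4, 37, 52, 58, 80, 86, 96] ⇒ [6, 39, 54, 60, 82, 88, 98]
  LmaV TTGTG/3: at [10, 22, 32, 64, 103] ⇒ [13, 25, 35, 67, 106]

All cut coordinates (distinct, sorted): [6, 13, 25, 35, 39, 54, 60, 67, 82, 88, 98, 106]

Fragment lengths:
  [0,6): 6 bp
  [6,13): 7 bp
  [13,25): 12 bp
  [25,35): 10 bp
  [35,39): 4 bp
  [39,54): 15 bp
  [54,60): 6 bp
  [60,67): 7 bp
  [67,82): 15 bp
  [82,88): 6 bp
  [88,98): 10 bp
  [98,106): 8 bp
  [106,110): 4 bp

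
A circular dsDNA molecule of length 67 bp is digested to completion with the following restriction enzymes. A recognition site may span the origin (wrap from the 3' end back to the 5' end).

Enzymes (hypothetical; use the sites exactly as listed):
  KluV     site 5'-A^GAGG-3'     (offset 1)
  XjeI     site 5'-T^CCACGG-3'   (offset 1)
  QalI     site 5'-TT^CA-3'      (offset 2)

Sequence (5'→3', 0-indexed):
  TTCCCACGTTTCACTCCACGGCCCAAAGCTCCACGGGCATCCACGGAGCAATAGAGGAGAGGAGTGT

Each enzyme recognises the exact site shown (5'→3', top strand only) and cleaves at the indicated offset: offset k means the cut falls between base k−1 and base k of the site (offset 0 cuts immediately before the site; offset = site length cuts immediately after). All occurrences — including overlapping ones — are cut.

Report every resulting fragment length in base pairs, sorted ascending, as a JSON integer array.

[4,5,10,13,15,20]

Scan for sites:
  KluV (AGAGG, off=1): starts [52, 57] → cuts [53, 58]
  XjeI (TCCACGG, off=1): starts [14, 29, 39] → cuts [15, 30, 40]
  QalI (TTCA, off=2): starts [9] → cuts [11]

All cut coordinates (distinct, sorted): [11, 15, 30, 40, 53, 58]

Fragments:
  11→15: 4 bp
  15→30: 15 bp
  30→40: 10 bp
  40→53: 13 bp
  53→58: 5 bp
  58→11 (wrap): 67-58+11 = 20 bp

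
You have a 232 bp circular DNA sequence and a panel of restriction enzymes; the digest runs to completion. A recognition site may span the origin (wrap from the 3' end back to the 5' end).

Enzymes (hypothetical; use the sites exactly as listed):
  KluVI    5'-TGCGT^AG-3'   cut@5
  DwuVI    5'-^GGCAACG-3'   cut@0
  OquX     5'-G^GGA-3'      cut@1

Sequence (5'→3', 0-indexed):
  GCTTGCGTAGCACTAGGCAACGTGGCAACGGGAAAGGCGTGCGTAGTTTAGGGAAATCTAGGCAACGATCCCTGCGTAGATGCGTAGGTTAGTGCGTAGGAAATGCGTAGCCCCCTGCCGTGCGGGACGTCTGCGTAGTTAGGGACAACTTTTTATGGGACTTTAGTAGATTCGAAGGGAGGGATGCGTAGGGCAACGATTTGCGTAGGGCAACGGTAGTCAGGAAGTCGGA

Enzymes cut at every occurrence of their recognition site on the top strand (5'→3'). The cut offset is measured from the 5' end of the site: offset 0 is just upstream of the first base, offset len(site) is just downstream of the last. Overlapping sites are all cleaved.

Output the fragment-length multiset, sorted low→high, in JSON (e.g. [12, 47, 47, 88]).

[2,2,4,6,7,7,7,8,8,8,9,11,12,12,14,15,15,16,17,20,32]

Scan for sites:
  KluVI (TGCGTAG, off=5): starts [3, 39, 72, 80, 92, 103, 131, 184, 201] → cuts [8, 44, 77, 85, 97, 108, 136, 189, 206]
  DwuVI (GGCAACG, off=0): starts [15, 23, 60, 191, 208] → cuts [15, 23, 60, 191, 208]
  OquX (GGGA, off=1): starts [29, 50, 123, 141, 156, 176, 180] → cuts [30, 51, 124, 142, 157, 177, 181]

All cut coordinates (distinct, sorted): [8, 15, 23, 30, 44, 51, 60, 77, 85, 97, 108, 124, 136, 142, 157, 177, 181, 189, 191, 206, 208]

Fragments:
  8→15: 7 bp
  15→23: 8 bp
  23→30: 7 bp
  30→44: 14 bp
  44→51: 7 bp
  51→60: 9 bp
  60→77: 17 bp
  77→85: 8 bp
  85→97: 12 bp
  97→108: 11 bp
  108→124: 16 bp
  124→136: 12 bp
  136→142: 6 bp
  142→157: 15 bp
  157→177: 20 bp
  177→181: 4 bp
  181→189: 8 bp
  189→191: 2 bp
  191→206: 15 bp
  206→208: 2 bp
  208→8 (wrap): 232-208+8 = 32 bp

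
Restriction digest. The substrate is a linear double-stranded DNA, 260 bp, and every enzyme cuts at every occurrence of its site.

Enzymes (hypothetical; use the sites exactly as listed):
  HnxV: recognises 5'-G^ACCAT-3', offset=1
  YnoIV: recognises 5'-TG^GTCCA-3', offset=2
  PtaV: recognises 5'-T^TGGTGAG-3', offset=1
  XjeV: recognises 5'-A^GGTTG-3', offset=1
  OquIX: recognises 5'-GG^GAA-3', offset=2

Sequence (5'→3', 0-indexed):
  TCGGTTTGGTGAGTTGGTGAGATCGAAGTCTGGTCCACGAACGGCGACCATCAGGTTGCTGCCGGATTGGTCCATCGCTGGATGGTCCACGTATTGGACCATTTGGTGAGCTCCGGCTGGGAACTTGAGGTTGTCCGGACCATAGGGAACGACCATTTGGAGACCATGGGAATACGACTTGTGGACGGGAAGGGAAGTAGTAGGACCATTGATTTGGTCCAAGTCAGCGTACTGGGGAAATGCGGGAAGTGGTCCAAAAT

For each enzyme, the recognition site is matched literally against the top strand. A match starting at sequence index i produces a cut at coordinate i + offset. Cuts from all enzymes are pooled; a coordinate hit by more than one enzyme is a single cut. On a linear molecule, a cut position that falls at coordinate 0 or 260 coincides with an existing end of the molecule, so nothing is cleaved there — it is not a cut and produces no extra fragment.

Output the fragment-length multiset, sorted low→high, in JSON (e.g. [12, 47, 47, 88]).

Per-enzyme occurrences:
  HnxV GACCAT/1: at [45, 96, 137, 150, 161, 203] ⇒ [46, 97, 138, 151, 162, 204]
  YnoIV TGGTCCA/2: at [30, 67, 82, 214, 249] ⇒ [32, 69, 84, 216, 251]
  PtaV TTGGTGAG/1: at [5, 13, 102] ⇒ [6, 14, 103]
  XjeV AGGTTG/1: at [52, 127] ⇒ [53, 128]
  OquIX GGGAA/2: at [118, 144, 167, 186, 191, 234, 243] ⇒ [120, 146, 169, 188, 193, 236, 245]

Pooled cuts: [6, 14, 32, 46, 53, 69, 84, 97, 103, 120, 128, 138, 146, 151, 162, 169, 188, 193, 204, 216, 236, 245, 251]

Fragment lengths:
  [0,6): 6 bp
  [6,14): 8 bp
  [14,32): 18 bp
  [32,46): 14 bp
  [46,53): 7 bp
  [53,69): 16 bp
  [69,84): 15 bp
  [84,97): 13 bp
  [97,103): 6 bp
  [103,120): 17 bp
  [120,128): 8 bp
  [128,138): 10 bp
  [138,146): 8 bp
  [146,151): 5 bp
  [151,162): 11 bp
  [162,169): 7 bp
  [169,188): 19 bp
  [188,193): 5 bp
  [193,204): 11 bp
  [204,216): 12 bp
  [216,236): 20 bp
  [236,245): 9 bp
  [245,251): 6 bp
  [251,260): 9 bp

[5,5,6,6,6,7,7,8,8,8,9,9,10,11,11,12,13,14,15,16,17,18,19,20]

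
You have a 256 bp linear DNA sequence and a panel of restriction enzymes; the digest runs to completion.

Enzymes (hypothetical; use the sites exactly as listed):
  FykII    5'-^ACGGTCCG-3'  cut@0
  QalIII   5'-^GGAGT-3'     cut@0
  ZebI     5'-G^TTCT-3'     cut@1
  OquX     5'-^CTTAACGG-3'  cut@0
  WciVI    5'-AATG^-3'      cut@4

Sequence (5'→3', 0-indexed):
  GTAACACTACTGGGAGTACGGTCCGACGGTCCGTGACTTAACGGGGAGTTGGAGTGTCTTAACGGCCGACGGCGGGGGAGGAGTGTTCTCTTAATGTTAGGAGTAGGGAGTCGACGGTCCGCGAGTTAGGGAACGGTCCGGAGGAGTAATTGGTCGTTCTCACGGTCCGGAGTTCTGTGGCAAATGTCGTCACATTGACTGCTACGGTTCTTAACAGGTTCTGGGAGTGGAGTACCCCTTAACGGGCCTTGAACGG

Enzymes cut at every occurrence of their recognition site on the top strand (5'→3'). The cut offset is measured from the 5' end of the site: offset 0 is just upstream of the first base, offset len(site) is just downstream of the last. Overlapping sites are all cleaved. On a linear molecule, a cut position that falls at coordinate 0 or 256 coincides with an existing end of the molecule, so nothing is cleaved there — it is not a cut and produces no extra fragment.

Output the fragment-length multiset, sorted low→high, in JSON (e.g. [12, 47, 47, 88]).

Per-enzyme occurrences:
  FykII ACGGTCCG/0: at [17, 25, 113, 132, 161] ⇒ [17, 25, 113, 132, 161]
  QalIII GGAGT/0: at [12, 44, 50, 79, 99, 106, 142, 168, 223, 228] ⇒ [12, 44, 50, 79, 99, 106, 142, 168, 223, 228]
  ZebI GTTCT/1: at [84, 155, 171, 206, 217] ⇒ [85, 156, 172, 207, 218]
  OquX CTTAACGG/0: at [36, 57, 237] ⇒ [36, 57, 237]
  WciVI AATG/4: at [92, 182] ⇒ [96, 186]

Pooled cuts: [12, 17, 25, 36, 44, 50, 57, 79, 85, 96, 99, 106, 113, 132, 142, 156, 161, 168, 172, 186, 207, 218, 223, 228, 237]

Fragment lengths:
  [0,12): 12 bp
  [12,17): 5 bp
  [17,25): 8 bp
  [25,36): 11 bp
  [36,44): 8 bp
  [44,50): 6 bp
  [50,57): 7 bp
  [57,79): 22 bp
  [79,85): 6 bp
  [85,96): 11 bp
  [96,99): 3 bp
  [99,106): 7 bp
  [106,113): 7 bp
  [113,132): 19 bp
  [132,142): 10 bp
  [142,156): 14 bp
  [156,161): 5 bp
  [161,168): 7 bp
  [168,172): 4 bp
  [172,186): 14 bp
  [186,207): 21 bp
  [207,218): 11 bp
  [218,223): 5 bp
  [223,228): 5 bp
  [228,237): 9 bp
  [237,256): 19 bp

[3,4,5,5,5,5,6,6,7,7,7,7,8,8,9,10,11,11,11,12,14,14,19,19,21,22]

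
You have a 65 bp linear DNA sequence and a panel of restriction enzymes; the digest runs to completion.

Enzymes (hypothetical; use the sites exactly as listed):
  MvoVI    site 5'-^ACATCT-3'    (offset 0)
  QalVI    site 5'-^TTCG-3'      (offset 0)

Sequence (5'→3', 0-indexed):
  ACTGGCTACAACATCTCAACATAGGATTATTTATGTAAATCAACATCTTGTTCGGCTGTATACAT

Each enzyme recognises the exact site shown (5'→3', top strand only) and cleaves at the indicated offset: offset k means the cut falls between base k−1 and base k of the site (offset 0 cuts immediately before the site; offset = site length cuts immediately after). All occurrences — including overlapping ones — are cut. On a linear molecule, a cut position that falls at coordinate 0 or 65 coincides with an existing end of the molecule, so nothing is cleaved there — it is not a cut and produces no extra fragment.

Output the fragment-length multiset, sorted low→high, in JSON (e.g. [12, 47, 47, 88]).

[8,10,15,32]

Scan for sites:
  MvoVI ACATCT/0: at [10, 42] ⇒ [10, 42]
  QalVI TTCG/0: at [50] ⇒ [50]

All cut coordinates (distinct, sorted): [10, 42, 50]

Fragments:
  [0,10): 10 bp
  [10,42): 32 bp
  [42,50): 8 bp
  [50,65): 15 bp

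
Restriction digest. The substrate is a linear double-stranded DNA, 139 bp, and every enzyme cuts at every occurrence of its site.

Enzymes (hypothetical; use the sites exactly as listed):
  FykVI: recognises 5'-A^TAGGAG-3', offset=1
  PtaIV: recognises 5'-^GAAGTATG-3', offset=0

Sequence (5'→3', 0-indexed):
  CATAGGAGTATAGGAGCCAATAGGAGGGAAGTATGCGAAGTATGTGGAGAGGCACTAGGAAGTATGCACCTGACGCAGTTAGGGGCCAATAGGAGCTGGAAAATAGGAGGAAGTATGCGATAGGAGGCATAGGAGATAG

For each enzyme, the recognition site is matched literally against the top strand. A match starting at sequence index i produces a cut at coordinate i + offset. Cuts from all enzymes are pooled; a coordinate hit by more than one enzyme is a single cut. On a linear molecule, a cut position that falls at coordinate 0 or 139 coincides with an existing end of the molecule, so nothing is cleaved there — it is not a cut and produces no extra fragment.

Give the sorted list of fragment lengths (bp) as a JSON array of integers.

[2,6,7,8,9,9,10,10,11,14,22,31]

Per-enzyme occurrences:
  FykVI ATAGGAG/1: at [1, 9, 19, 88, 102, 119, 128] ⇒ [2, 10, 20, 89, 103, 120, 129]
  PtaIV GAAGTATG/0: at [27, 36, 58, 109] ⇒ [27, 36, 58, 109]

All cut coordinates (distinct, sorted): [2, 10, 20, 27, 36, 58, 89, 103, 109, 120, 129]

Fragment lengths:
  [0,2): 2 bp
  [2,10): 8 bp
  [10,20): 10 bp
  [20,27): 7 bp
  [27,36): 9 bp
  [36,58): 22 bp
  [58,89): 31 bp
  [89,103): 14 bp
  [103,109): 6 bp
  [109,120): 11 bp
  [120,129): 9 bp
  [129,139): 10 bp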